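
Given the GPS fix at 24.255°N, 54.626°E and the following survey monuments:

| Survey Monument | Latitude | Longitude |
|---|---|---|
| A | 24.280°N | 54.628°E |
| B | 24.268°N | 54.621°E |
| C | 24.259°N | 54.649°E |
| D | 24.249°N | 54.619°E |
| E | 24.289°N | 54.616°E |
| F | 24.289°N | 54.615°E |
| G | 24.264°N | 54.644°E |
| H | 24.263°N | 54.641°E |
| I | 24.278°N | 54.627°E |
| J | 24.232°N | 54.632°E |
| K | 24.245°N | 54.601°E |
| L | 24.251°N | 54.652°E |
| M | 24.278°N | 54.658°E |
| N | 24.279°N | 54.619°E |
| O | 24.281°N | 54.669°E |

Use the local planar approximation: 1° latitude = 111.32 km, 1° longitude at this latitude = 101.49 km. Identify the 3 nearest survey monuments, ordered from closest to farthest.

Distances from 24.255°N, 54.626°E:
A: √((0.025·111.32)² + (0.002·101.49)²) = √(7.74509 + 0.04120) = 2.790 km
B: √((0.013·111.32)² + (-0.005·101.49)²) = √(2.09427 + 0.25751) = 1.534 km
C: √((0.004·111.32)² + (0.023·101.49)²) = √(0.19827 + 5.44882) = 2.376 km
D: √((-0.006·111.32)² + (-0.007·101.49)²) = √(0.44612 + 0.50471) = 0.975 km
E: √((0.034·111.32)² + (-0.010·101.49)²) = √(14.32532 + 1.03002) = 3.919 km
F: √((0.034·111.32)² + (-0.011·101.49)²) = √(14.32532 + 1.24633) = 3.946 km
G: √((0.009·111.32)² + (0.018·101.49)²) = √(1.00376 + 3.33727) = 2.084 km
H: √((0.008·111.32)² + (0.015·101.49)²) = √(0.79310 + 2.31755) = 1.764 km
I: √((0.023·111.32)² + (0.001·101.49)²) = √(6.55544 + 0.01030) = 2.562 km
J: √((-0.023·111.32)² + (0.006·101.49)²) = √(6.55544 + 0.37081) = 2.632 km
K: √((-0.010·111.32)² + (-0.025·101.49)²) = √(1.23921 + 6.43764) = 2.771 km
L: √((-0.004·111.32)² + (0.026·101.49)²) = √(0.19827 + 6.96295) = 2.676 km
M: √((0.023·111.32)² + (0.032·101.49)²) = √(6.55544 + 10.54743) = 4.136 km
N: √((0.024·111.32)² + (-0.007·101.49)²) = √(7.13787 + 0.50471) = 2.765 km
O: √((0.026·111.32)² + (0.043·101.49)²) = √(8.37709 + 19.04511) = 5.237 km
Sorted: D (0.975 km) < B (1.534 km) < H (1.764 km) < G (2.084 km) < C (2.376 km) < …

D, B, H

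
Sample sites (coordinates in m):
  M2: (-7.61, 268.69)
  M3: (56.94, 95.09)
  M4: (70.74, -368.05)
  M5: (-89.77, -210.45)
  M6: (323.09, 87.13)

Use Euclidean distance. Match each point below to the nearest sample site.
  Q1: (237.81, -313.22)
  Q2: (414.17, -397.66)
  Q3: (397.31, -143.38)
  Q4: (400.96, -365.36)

Q1→M4; Q2→M4; Q3→M6; Q4→M4

Q1 at (237.81, -313.22):
  M2: √((-245.42)² + (581.91)²) = √(60230.9764 + 338619.2481) = 631.55 m
  M3: √((-180.87)² + (408.31)²) = √(32713.9569 + 166717.0561) = 446.58 m
  M4: √((-167.07)² + (-54.83)²) = √(27912.3849 + 3006.3289) = 175.84 m
  M5: √((-327.58)² + (102.77)²) = √(107308.6564 + 10561.6729) = 343.32 m
  M6: √((85.28)² + (400.35)²) = √(7272.6784 + 160280.1225) = 409.33 m
  → nearest: M4 (175.84 m)
Q2 at (414.17, -397.66):
  M2: √((-421.78)² + (666.35)²) = √(177898.3684 + 444022.3225) = 788.62 m
  M3: √((-357.23)² + (492.75)²) = √(127613.2729 + 242802.5625) = 608.62 m
  M4: √((-343.43)² + (29.61)²) = √(117944.1649 + 876.7521) = 344.70 m
  M5: √((-503.94)² + (187.21)²) = √(253955.5236 + 35047.5841) = 537.59 m
  M6: √((-91.08)² + (484.79)²) = √(8295.5664 + 235021.3441) = 493.27 m
  → nearest: M4 (344.70 m)
Q3 at (397.31, -143.38):
  M2: √((-404.92)² + (412.07)²) = √(163960.2064 + 169801.6849) = 577.72 m
  M3: √((-340.37)² + (238.47)²) = √(115851.7369 + 56867.9409) = 415.60 m
  M4: √((-326.57)² + (-224.67)²) = √(106647.9649 + 50476.6089) = 396.39 m
  M5: √((-487.08)² + (-67.07)²) = √(237246.9264 + 4498.3849) = 491.68 m
  M6: √((-74.22)² + (230.51)²) = √(5508.6084 + 53134.8601) = 242.16 m
  → nearest: M6 (242.16 m)
Q4 at (400.96, -365.36):
  M2: √((-408.57)² + (634.05)²) = √(166929.4449 + 402019.4025) = 754.29 m
  M3: √((-344.02)² + (460.45)²) = √(118349.7604 + 212014.2025) = 574.77 m
  M4: √((-330.22)² + (-2.69)²) = √(109045.2484 + 7.2361) = 330.23 m
  M5: √((-490.73)² + (154.91)²) = √(240815.9329 + 23997.1081) = 514.60 m
  M6: √((-77.87)² + (452.49)²) = √(6063.7369 + 204747.2001) = 459.14 m
  → nearest: M4 (330.23 m)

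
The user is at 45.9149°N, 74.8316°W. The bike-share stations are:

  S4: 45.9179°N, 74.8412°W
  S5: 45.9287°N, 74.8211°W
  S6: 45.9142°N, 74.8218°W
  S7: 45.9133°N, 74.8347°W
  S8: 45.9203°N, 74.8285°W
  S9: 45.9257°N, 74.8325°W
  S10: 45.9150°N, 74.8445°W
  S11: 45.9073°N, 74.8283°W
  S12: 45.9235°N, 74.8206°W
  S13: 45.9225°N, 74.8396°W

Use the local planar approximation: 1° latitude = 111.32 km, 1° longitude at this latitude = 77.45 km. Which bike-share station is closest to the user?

S7

Distances from 45.9149°N, 74.8316°W:
S4: √((0.0030·111.32)² + (-0.0096·77.45)²) = √(0.111529 + 0.552822) = 0.8151 km
S5: √((0.0138·111.32)² + (0.0105·77.45)²) = √(2.359960 + 0.661335) = 1.7382 km
S6: √((-0.0007·111.32)² + (0.0098·77.45)²) = √(0.006072 + 0.576096) = 0.7630 km
S7: √((-0.0016·111.32)² + (-0.0031·77.45)²) = √(0.031724 + 0.057646) = 0.2989 km
S8: √((0.0054·111.32)² + (0.0031·77.45)²) = √(0.361355 + 0.057646) = 0.6473 km
S9: √((0.0108·111.32)² + (-0.0009·77.45)²) = √(1.445419 + 0.004859) = 1.2043 km
S10: √((0.0001·111.32)² + (-0.0129·77.45)²) = √(0.000124 + 0.998211) = 0.9992 km
S11: √((-0.0076·111.32)² + (0.0033·77.45)²) = √(0.715770 + 0.065324) = 0.8838 km
S12: √((0.0086·111.32)² + (0.0110·77.45)²) = √(0.916523 + 0.725819) = 1.2815 km
S13: √((0.0076·111.32)² + (-0.0080·77.45)²) = √(0.715770 + 0.383904) = 1.0487 km
Minimum: S7 at 0.2989 km.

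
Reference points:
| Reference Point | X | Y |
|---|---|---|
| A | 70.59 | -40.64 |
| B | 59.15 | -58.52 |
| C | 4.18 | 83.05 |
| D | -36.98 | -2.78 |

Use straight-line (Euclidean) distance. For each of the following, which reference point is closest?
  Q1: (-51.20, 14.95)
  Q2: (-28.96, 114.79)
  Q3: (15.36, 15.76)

Q1→D; Q2→C; Q3→D

Q1 at (-51.20, 14.95):
  A: 133.88
  B: 132.57
  C: 87.78
  D: 22.73
  → nearest: D (22.73)
Q2 at (-28.96, 114.79):
  A: 184.58
  B: 194.42
  C: 45.89
  D: 117.84
  → nearest: C (45.89)
Q3 at (15.36, 15.76):
  A: 78.94
  B: 86.23
  C: 68.21
  D: 55.53
  → nearest: D (55.53)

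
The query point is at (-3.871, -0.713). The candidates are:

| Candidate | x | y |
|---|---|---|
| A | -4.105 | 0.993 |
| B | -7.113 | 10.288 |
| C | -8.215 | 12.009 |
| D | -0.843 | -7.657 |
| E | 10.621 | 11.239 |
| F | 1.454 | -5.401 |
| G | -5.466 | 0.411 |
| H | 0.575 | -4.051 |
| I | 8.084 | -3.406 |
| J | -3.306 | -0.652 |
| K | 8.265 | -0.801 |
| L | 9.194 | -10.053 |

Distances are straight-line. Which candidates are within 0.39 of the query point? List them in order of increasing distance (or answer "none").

Distances from (-3.871, -0.713):
A: √((-0.234)² + (1.706)²) = √(0.05476 + 2.91044) = 1.722
B: √((-3.242)² + (11.001)²) = √(10.51056 + 121.02200) = 11.469
C: √((-4.344)² + (12.722)²) = √(18.87034 + 161.84928) = 13.443
D: √((3.028)² + (-6.944)²) = √(9.16878 + 48.21914) = 7.575
E: √((14.492)² + (11.952)²) = √(210.01806 + 142.85030) = 18.785
F: √((5.325)² + (-4.688)²) = √(28.35563 + 21.97734) = 7.095
G: √((-1.595)² + (1.124)²) = √(2.54403 + 1.26338) = 1.951
H: √((4.446)² + (-3.338)²) = √(19.76692 + 11.14224) = 5.560
I: √((11.955)² + (-2.693)²) = √(142.92202 + 7.25225) = 12.255
J: √((0.565)² + (0.061)²) = √(0.31922 + 0.00372) = 0.568
K: √((12.136)² + (-0.088)²) = √(147.28250 + 0.00774) = 12.136
L: √((13.065)² + (-9.340)²) = √(170.69423 + 87.23560) = 16.060
Threshold 0.39: none within range.

none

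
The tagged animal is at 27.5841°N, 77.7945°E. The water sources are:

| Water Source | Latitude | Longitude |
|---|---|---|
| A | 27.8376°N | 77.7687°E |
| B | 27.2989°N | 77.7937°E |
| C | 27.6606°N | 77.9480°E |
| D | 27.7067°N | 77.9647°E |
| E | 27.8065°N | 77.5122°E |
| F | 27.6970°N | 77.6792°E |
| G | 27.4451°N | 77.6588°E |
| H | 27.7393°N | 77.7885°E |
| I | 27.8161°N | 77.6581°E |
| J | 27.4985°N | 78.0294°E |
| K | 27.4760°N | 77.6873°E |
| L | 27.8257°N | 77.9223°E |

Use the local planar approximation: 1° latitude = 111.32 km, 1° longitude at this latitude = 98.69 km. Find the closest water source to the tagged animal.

Distances from 27.5841°N, 77.7945°E:
A: 28.3343 km
B: 31.7486 km
C: 17.3785 km
D: 21.6426 km
E: 37.2710 km
F: 16.9539 km
G: 20.4641 km
H: 17.2870 km
I: 29.1239 km
J: 25.0643 km
K: 16.0230 km
L: 29.7054 km
Minimum: K at 16.0230 km.

K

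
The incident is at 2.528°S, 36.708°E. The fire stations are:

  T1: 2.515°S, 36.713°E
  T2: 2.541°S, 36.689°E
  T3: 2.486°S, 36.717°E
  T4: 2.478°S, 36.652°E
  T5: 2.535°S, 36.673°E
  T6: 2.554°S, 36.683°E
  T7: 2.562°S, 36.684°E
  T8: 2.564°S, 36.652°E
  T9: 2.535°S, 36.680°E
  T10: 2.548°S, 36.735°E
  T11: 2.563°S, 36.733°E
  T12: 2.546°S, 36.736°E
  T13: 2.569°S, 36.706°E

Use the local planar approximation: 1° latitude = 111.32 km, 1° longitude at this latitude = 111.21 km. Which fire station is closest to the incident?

T1

Distances from 2.528°S, 36.708°E:
T1: √((0.013·111.32)² + (0.005·111.21)²) = √(2.09427 + 0.30919) = 1.550 km
T2: √((-0.013·111.32)² + (-0.019·111.21)²) = √(2.09427 + 4.46473) = 2.561 km
T3: √((0.042·111.32)² + (0.009·111.21)²) = √(21.85974 + 1.00178) = 4.781 km
T4: √((0.050·111.32)² + (-0.056·111.21)²) = √(30.98036 + 38.78499) = 8.353 km
T5: √((-0.007·111.32)² + (-0.035·111.21)²) = √(0.60721 + 15.15039) = 3.970 km
T6: √((-0.026·111.32)² + (-0.025·111.21)²) = √(8.37709 + 7.72979) = 4.013 km
T7: √((-0.034·111.32)² + (-0.024·111.21)²) = √(14.32532 + 7.12377) = 4.631 km
T8: √((-0.036·111.32)² + (-0.056·111.21)²) = √(16.06022 + 38.78499) = 7.406 km
T9: √((-0.007·111.32)² + (-0.028·111.21)²) = √(0.60721 + 9.69625) = 3.210 km
T10: √((-0.020·111.32)² + (0.027·111.21)²) = √(4.95686 + 9.01603) = 3.738 km
T11: √((-0.035·111.32)² + (0.025·111.21)²) = √(15.18037 + 7.72979) = 4.786 km
T12: √((-0.018·111.32)² + (0.028·111.21)²) = √(4.01505 + 9.69625) = 3.703 km
T13: √((-0.041·111.32)² + (-0.002·111.21)²) = √(20.83119 + 0.04947) = 4.570 km
Minimum: T1 at 1.550 km.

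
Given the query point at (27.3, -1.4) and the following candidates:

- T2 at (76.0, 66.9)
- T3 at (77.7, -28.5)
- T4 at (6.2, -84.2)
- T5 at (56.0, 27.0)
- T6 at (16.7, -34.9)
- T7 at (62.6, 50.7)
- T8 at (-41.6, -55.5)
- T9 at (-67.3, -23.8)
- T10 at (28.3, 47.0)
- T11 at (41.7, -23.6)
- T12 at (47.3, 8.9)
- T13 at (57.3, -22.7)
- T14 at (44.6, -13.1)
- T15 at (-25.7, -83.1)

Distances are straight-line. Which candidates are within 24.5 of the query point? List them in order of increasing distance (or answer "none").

T14, T12

Distances from (27.3, -1.4):
T2: √((48.7)² + (68.3)²) = √(2371.690 + 4664.890) = 83.9
T3: √((50.4)² + (-27.1)²) = √(2540.160 + 734.410) = 57.2
T4: √((-21.1)² + (-82.8)²) = √(445.210 + 6855.840) = 85.4
T5: √((28.7)² + (28.4)²) = √(823.690 + 806.560) = 40.4
T6: √((-10.6)² + (-33.5)²) = √(112.360 + 1122.250) = 35.1
T7: √((35.3)² + (52.1)²) = √(1246.090 + 2714.410) = 62.9
T8: √((-68.9)² + (-54.1)²) = √(4747.210 + 2926.810) = 87.6
T9: √((-94.6)² + (-22.4)²) = √(8949.160 + 501.760) = 97.2
T10: √((1.0)² + (48.4)²) = √(1.000 + 2342.560) = 48.4
T11: √((14.4)² + (-22.2)²) = √(207.360 + 492.840) = 26.5
T12: √((20.0)² + (10.3)²) = √(400.000 + 106.090) = 22.5
T13: √((30.0)² + (-21.3)²) = √(900.000 + 453.690) = 36.8
T14: √((17.3)² + (-11.7)²) = √(299.290 + 136.890) = 20.9
T15: √((-53.0)² + (-81.7)²) = √(2809.000 + 6674.890) = 97.4
Threshold 24.5: T14 (20.9), T12 (22.5) are within range.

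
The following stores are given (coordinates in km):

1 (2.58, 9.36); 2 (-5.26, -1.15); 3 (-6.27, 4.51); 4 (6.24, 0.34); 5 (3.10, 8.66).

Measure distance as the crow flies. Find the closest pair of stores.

1 and 5

Pairwise distances:
1–5: √((0.52)² + (-0.70)²) = √(0.2704 + 0.4900) = 0.87 km
2–3: √((-1.01)² + (5.66)²) = √(1.0201 + 32.0356) = 5.75 km
4–5: √((-3.14)² + (8.32)²) = √(9.8596 + 69.2224) = 8.89 km
1–4: √((3.66)² + (-9.02)²) = √(13.3956 + 81.3604) = 9.73 km
1–3: √((-8.85)² + (-4.85)²) = √(78.3225 + 23.5225) = 10.09 km
3–5: √((9.37)² + (4.15)²) = √(87.7969 + 17.2225) = 10.25 km
2–4: √((11.50)² + (1.49)²) = √(132.2500 + 2.2201) = 11.60 km
2–5: √((8.36)² + (9.81)²) = √(69.8896 + 96.2361) = 12.89 km
1–2: √((-7.84)² + (-10.51)²) = √(61.4656 + 110.4601) = 13.11 km
3–4: √((12.51)² + (-4.17)²) = √(156.5001 + 17.3889) = 13.19 km
Closest pair: 1–5 at 0.87 km.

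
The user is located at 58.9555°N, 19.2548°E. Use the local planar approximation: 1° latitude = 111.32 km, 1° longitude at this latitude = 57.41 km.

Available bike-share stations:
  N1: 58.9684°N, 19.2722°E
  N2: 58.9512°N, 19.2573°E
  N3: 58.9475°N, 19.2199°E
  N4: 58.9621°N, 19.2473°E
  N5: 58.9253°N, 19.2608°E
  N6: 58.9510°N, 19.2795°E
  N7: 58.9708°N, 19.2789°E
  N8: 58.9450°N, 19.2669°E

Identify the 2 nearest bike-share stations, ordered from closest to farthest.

Distances from 58.9555°N, 19.2548°E:
N1: 1.7493 km
N2: 0.4997 km
N3: 2.1926 km
N4: 0.8516 km
N5: 3.3795 km
N6: 1.5039 km
N7: 2.1944 km
N8: 1.3597 km
Sorted: N2 (0.4997 km) < N4 (0.8516 km) < N8 (1.3597 km) < N6 (1.5039 km) < …

N2, N4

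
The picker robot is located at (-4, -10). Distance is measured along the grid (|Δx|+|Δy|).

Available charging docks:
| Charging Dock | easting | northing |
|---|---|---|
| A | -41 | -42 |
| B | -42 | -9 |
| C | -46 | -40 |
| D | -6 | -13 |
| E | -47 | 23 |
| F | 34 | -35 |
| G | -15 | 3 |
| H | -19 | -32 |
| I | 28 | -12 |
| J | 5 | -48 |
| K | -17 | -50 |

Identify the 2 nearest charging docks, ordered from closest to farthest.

D, G

Distances from (-4, -10):
A: |-37| + |-32| = 37 + 32 = 69
B: |-38| + |1| = 38 + 1 = 39
C: |-42| + |-30| = 42 + 30 = 72
D: |-2| + |-3| = 2 + 3 = 5
E: |-43| + |33| = 43 + 33 = 76
F: |38| + |-25| = 38 + 25 = 63
G: |-11| + |13| = 11 + 13 = 24
H: |-15| + |-22| = 15 + 22 = 37
I: |32| + |-2| = 32 + 2 = 34
J: |9| + |-38| = 9 + 38 = 47
K: |-13| + |-40| = 13 + 40 = 53
Sorted: D (5) < G (24) < I (34) < H (37) < …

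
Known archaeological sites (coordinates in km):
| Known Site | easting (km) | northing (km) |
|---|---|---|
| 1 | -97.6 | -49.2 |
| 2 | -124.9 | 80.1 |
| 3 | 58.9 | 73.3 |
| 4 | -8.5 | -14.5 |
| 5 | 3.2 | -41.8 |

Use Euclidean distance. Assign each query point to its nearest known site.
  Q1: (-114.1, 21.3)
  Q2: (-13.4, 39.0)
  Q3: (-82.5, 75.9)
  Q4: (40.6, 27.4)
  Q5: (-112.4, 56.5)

Q1→2; Q2→4; Q3→2; Q4→3; Q5→2

Q1 at (-114.1, 21.3):
  1: 72.4 km
  2: 59.8 km
  3: 180.6 km
  4: 111.5 km
  5: 133.2 km
  → nearest: 2 (59.8 km)
Q2 at (-13.4, 39.0):
  1: 121.9 km
  2: 118.8 km
  3: 80.0 km
  4: 53.7 km
  5: 82.5 km
  → nearest: 4 (53.7 km)
Q3 at (-82.5, 75.9):
  1: 126.0 km
  2: 42.6 km
  3: 141.4 km
  4: 116.8 km
  5: 145.6 km
  → nearest: 2 (42.6 km)
Q4 at (40.6, 27.4):
  1: 158.0 km
  2: 173.7 km
  3: 49.4 km
  4: 64.5 km
  5: 78.7 km
  → nearest: 3 (49.4 km)
Q5 at (-112.4, 56.5):
  1: 106.7 km
  2: 26.7 km
  3: 172.1 km
  4: 125.8 km
  5: 151.7 km
  → nearest: 2 (26.7 km)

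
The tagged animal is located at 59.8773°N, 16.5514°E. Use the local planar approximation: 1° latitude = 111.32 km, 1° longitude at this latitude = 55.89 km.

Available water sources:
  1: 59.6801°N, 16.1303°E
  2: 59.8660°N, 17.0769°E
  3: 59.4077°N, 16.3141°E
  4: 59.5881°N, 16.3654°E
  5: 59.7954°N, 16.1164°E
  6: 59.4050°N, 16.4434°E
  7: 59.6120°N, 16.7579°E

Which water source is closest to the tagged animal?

Distances from 59.8773°N, 16.5514°E:
1: 32.1840 km
2: 29.3971 km
3: 53.9320 km
4: 33.8305 km
5: 25.9654 km
6: 52.9218 km
7: 31.7082 km
Minimum: 5 at 25.9654 km.

5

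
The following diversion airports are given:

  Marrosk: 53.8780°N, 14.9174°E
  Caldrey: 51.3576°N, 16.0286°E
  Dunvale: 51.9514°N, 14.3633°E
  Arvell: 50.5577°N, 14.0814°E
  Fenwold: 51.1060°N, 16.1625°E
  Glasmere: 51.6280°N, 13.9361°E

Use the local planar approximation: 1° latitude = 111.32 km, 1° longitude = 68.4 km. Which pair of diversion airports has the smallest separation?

Pairwise distances:
Marrosk–Caldrey: √((-2.5204·111.32)² + (1.1112·68.4)²) = √(78720.045639 + 5776.924197) = 290.6836 km
Marrosk–Dunvale: √((-1.9266·111.32)² + (-0.5541·68.4)²) = √(45997.000002 + 1436.443352) = 217.7922 km
Marrosk–Arvell: √((-3.3203·111.32)² + (-0.8360·68.4)²) = √(136615.836653 + 3269.826870) = 374.0129 km
Marrosk–Fenwold: √((-2.7720·111.32)² + (1.2451·68.4)²) = √(95221.023927 + 7253.049972) = 320.1157 km
Marrosk–Glasmere: √((-2.2500·111.32)² + (-0.9813·68.4)²) = √(62735.220900 + 4505.217902) = 259.3076 km
Caldrey–Dunvale: √((0.5938·111.32)² + (-1.6653·68.4)²) = √(4369.450078 + 12974.695299) = 131.6972 km
Caldrey–Arvell: √((-0.7999·111.32)² + (-1.9472·68.4)²) = √(7928.988517 + 17739.171205) = 160.2129 km
Caldrey–Fenwold: √((-0.2516·111.32)² + (0.1339·68.4)²) = √(784.454338 + 83.882885) = 29.4676 km
Caldrey–Glasmere: √((0.2704·111.32)² + (-2.0925·68.4)²) = √(906.065866 + 20485.338129) = 146.2580 km
Dunvale–Arvell: √((-1.3937·111.32)² + (-0.2819·68.4)²) = √(24070.493556 + 371.793981) = 156.3403 km
Dunvale–Fenwold: √((-0.8454·111.32)² + (1.7992·68.4)²) = √(8856.678548 + 15145.063141) = 154.9250 km
Dunvale–Glasmere: √((-0.3234·111.32)² + (-0.4272·68.4)²) = √(1296.063937 + 853.836451) = 46.3670 km
Arvell–Fenwold: √((0.5483·111.32)² + (2.0811·68.4)²) = √(3725.485583 + 20262.736736) = 154.8813 km
Arvell–Glasmere: √((1.0703·111.32)² + (-0.1453·68.4)²) = √(14195.720704 + 98.774180) = 119.5596 km
Fenwold–Glasmere: √((0.5220·111.32)² + (-2.2264·68.4)²) = √(3376.660530 + 23190.952699) = 162.9957 km
Closest pair: Caldrey–Fenwold at 29.4676 km.

Caldrey and Fenwold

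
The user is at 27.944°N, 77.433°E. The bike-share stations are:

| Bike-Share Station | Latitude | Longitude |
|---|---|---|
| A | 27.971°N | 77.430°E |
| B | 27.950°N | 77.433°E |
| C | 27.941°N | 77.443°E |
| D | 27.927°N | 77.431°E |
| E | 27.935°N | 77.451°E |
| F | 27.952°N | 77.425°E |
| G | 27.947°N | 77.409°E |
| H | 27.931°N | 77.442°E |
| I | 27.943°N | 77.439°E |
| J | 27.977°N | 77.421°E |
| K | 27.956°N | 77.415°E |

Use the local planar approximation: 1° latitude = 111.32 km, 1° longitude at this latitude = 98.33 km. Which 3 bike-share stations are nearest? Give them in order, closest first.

Distances from 27.944°N, 77.433°E:
A: √((0.027·111.32)² + (-0.003·98.33)²) = √(9.03387 + 0.08702) = 3.020 km
B: √((0.006·111.32)² + (0.000·98.33)²) = √(0.44612 + 0.00000) = 0.668 km
C: √((-0.003·111.32)² + (0.010·98.33)²) = √(0.11153 + 0.96688) = 1.038 km
D: √((-0.017·111.32)² + (-0.002·98.33)²) = √(3.58133 + 0.03868) = 1.903 km
E: √((-0.009·111.32)² + (0.018·98.33)²) = √(1.00376 + 3.13269) = 2.034 km
F: √((0.008·111.32)² + (-0.008·98.33)²) = √(0.79310 + 0.61880) = 1.188 km
G: √((0.003·111.32)² + (-0.024·98.33)²) = √(0.11153 + 5.56922) = 2.383 km
H: √((-0.013·111.32)² + (0.009·98.33)²) = √(2.09427 + 0.78317) = 1.696 km
I: √((-0.001·111.32)² + (0.006·98.33)²) = √(0.01239 + 0.34808) = 0.600 km
J: √((0.033·111.32)² + (-0.012·98.33)²) = √(13.49504 + 1.39231) = 3.858 km
K: √((0.012·111.32)² + (-0.018·98.33)²) = √(1.78447 + 3.13269) = 2.217 km
Sorted: I (0.600 km) < B (0.668 km) < C (1.038 km) < F (1.188 km) < H (1.696 km) < …

I, B, C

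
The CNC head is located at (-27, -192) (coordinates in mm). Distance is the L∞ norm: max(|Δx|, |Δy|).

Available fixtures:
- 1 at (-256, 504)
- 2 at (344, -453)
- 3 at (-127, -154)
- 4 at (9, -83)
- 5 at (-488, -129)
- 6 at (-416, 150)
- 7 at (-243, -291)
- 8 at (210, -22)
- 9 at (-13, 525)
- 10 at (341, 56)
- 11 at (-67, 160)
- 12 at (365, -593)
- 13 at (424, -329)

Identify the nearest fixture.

3

Distances from (-27, -192):
1: max(|-229|, |696|) = 696 mm
2: max(|371|, |-261|) = 371 mm
3: max(|-100|, |38|) = 100 mm
4: max(|36|, |109|) = 109 mm
5: max(|-461|, |63|) = 461 mm
6: max(|-389|, |342|) = 389 mm
7: max(|-216|, |-99|) = 216 mm
8: max(|237|, |170|) = 237 mm
9: max(|14|, |717|) = 717 mm
10: max(|368|, |248|) = 368 mm
11: max(|-40|, |352|) = 352 mm
12: max(|392|, |-401|) = 401 mm
13: max(|451|, |-137|) = 451 mm
Minimum: 3 at 100 mm.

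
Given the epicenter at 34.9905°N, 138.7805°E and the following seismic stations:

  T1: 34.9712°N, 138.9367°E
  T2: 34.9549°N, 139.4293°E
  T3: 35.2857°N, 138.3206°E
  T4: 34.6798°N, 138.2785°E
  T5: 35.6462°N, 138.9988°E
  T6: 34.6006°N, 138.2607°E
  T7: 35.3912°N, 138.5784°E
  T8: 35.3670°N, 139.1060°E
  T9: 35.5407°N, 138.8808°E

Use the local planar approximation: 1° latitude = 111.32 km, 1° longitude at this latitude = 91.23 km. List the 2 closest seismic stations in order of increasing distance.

Distances from 34.9905°N, 138.7805°E:
T1: √((-0.0193·111.32)² + (0.1562·91.23)²) = √(4.615949 + 203.066091) = 14.4112 km
T2: √((-0.0356·111.32)² + (0.6488·91.23)²) = √(15.705306 + 3503.458941) = 59.3225 km
T3: √((0.2952·111.32)² + (-0.4599·91.23)²) = √(1079.888961 + 1760.362745) = 53.2940 km
T4: √((-0.3107·111.32)² + (-0.5020·91.23)²) = √(1196.269147 + 2097.407342) = 57.3906 km
T5: √((0.6557·111.32)² + (0.2183·91.23)²) = √(5327.908560 + 396.627499) = 75.6607 km
T6: √((-0.3899·111.32)² + (-0.5198·91.23)²) = √(1883.878396 + 2248.784815) = 64.2858 km
T7: √((0.4007·111.32)² + (-0.2021·91.23)²) = √(1989.688456 + 339.944467) = 48.2663 km
T8: √((0.3765·111.32)² + (0.3255·91.23)²) = √(1756.614068 + 881.814702) = 51.3656 km
T9: √((0.5502·111.32)² + (0.1003·91.23)²) = √(3751.349843 + 83.729253) = 61.9280 km
Sorted: T1 (14.4112 km) < T7 (48.2663 km) < T8 (51.3656 km) < T3 (53.2940 km) < …

T1, T7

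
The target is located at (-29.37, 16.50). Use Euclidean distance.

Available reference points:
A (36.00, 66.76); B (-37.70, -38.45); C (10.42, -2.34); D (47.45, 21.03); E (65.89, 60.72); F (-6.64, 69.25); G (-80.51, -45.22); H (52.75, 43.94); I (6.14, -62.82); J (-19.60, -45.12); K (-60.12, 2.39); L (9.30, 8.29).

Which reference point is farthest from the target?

Distances from (-29.37, 16.50):
A: √((65.37)² + (50.26)²) = √(4273.2369 + 2526.0676) = 82.46
B: √((-8.33)² + (-54.95)²) = √(69.3889 + 3019.5025) = 55.58
C: √((39.79)² + (-18.84)²) = √(1583.2441 + 354.9456) = 44.02
D: √((76.82)² + (4.53)²) = √(5901.3124 + 20.5209) = 76.95
E: √((95.26)² + (44.22)²) = √(9074.4676 + 1955.4084) = 105.02
F: √((22.73)² + (52.75)²) = √(516.6529 + 2782.5625) = 57.44
G: √((-51.14)² + (-61.72)²) = √(2615.2996 + 3809.3584) = 80.15
H: √((82.12)² + (27.44)²) = √(6743.6944 + 752.9536) = 86.58
I: √((35.51)² + (-79.32)²) = √(1260.9601 + 6291.6624) = 86.91
J: √((9.77)² + (-61.62)²) = √(95.4529 + 3797.0244) = 62.39
K: √((-30.75)² + (-14.11)²) = √(945.5625 + 199.0921) = 33.83
L: √((38.67)² + (-8.21)²) = √(1495.3689 + 67.4041) = 39.53
Maximum: E at 105.02.

E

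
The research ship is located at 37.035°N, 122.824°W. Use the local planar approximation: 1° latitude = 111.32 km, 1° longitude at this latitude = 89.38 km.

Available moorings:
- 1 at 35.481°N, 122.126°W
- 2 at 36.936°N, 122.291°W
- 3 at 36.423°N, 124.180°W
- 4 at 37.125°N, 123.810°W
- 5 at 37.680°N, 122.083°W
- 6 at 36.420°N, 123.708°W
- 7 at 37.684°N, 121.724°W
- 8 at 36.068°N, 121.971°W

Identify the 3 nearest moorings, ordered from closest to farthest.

2, 4, 5

Distances from 37.035°N, 122.824°W:
1: √((-1.554·111.32)² + (0.698·89.38)²) = √(29925.98296 + 3892.16771) = 183.897 km
2: √((-0.099·111.32)² + (0.533·89.38)²) = √(121.45539 + 2269.52577) = 48.898 km
3: √((-0.612·111.32)² + (-1.356·89.38)²) = √(4641.40258 + 14689.26547) = 139.035 km
4: √((0.090·111.32)² + (-0.986·89.38)²) = √(100.37635 + 7766.66424) = 88.696 km
5: √((0.645·111.32)² + (0.741·89.38)²) = √(5155.44104 + 4386.48973) = 97.683 km
6: √((-0.615·111.32)² + (-0.884·89.38)²) = √(4687.01806 + 6242.88350) = 104.546 km
7: √((0.649·111.32)² + (1.100·89.38)²) = √(5219.58277 + 9666.42912) = 122.008 km
8: √((-0.967·111.32)² + (0.853·89.38)²) = √(11587.75604 + 5812.71143) = 131.911 km
Sorted: 2 (48.898 km) < 4 (88.696 km) < 5 (97.683 km) < 6 (104.546 km) < 7 (122.008 km) < …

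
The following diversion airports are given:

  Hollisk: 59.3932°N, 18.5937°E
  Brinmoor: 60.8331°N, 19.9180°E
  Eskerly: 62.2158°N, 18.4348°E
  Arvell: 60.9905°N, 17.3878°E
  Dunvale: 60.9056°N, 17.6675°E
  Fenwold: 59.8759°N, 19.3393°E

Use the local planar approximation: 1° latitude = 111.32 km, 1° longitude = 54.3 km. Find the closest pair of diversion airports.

Pairwise distances:
Hollisk–Brinmoor: 175.6808 km
Hollisk–Eskerly: 314.3303 km
Hollisk–Arvell: 189.4851 km
Hollisk–Dunvale: 175.7116 km
Hollisk–Fenwold: 67.2791 km
Brinmoor–Eskerly: 173.7192 km
Brinmoor–Arvell: 138.5027 km
Brinmoor–Dunvale: 122.4684 km
Brinmoor–Fenwold: 111.0923 km
Eskerly–Arvell: 147.7743 km
Eskerly–Dunvale: 151.6858 km
Eskerly–Fenwold: 265.0676 km
Arvell–Dunvale: 17.8882 km
Arvell–Fenwold: 163.1688 km
Dunvale–Fenwold: 146.2188 km
Closest pair: Arvell–Dunvale at 17.8882 km.

Arvell and Dunvale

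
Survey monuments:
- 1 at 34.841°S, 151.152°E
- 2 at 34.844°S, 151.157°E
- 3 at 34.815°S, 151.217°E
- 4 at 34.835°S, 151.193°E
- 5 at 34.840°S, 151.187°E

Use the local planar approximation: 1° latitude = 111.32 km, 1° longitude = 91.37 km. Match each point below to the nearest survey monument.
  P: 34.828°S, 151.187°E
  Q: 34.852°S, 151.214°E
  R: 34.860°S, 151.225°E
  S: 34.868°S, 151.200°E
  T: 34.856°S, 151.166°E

P at 34.828°S, 151.187°E:
  1: 3.510 km
  2: 3.269 km
  3: 3.100 km
  4: 0.953 km
  5: 1.336 km
  → nearest: 4 (0.953 km)
Q at 34.852°S, 151.214°E:
  1: 5.796 km
  2: 5.284 km
  3: 4.128 km
  4: 2.695 km
  5: 2.805 km
  → nearest: 4 (2.695 km)
R at 34.860°S, 151.225°E:
  1: 6.997 km
  2: 6.463 km
  3: 5.062 km
  4: 4.037 km
  5: 4.125 km
  → nearest: 4 (4.037 km)
S at 34.868°S, 151.200°E:
  1: 5.317 km
  2: 4.751 km
  3: 6.101 km
  4: 3.729 km
  5: 3.336 km
  → nearest: 5 (3.336 km)
T at 34.856°S, 151.166°E:
  1: 2.103 km
  2: 1.569 km
  3: 6.523 km
  4: 3.399 km
  5: 2.618 km
  → nearest: 2 (1.569 km)

P→4; Q→4; R→4; S→5; T→2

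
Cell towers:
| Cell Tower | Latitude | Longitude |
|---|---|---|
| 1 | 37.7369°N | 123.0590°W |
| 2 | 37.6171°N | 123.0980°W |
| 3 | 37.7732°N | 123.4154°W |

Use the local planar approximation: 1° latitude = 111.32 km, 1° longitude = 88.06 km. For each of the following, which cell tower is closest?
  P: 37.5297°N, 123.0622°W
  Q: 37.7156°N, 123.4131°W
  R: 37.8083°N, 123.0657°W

P at 37.5297°N, 123.0622°W:
  1: 23.0672 km
  2: 10.2274 km
  3: 41.2570 km
  → nearest: 2 (10.2274 km)
Q at 37.7156°N, 123.4131°W:
  1: 31.2721 km
  2: 29.8357 km
  3: 6.4152 km
  → nearest: 3 (6.4152 km)
R at 37.8083°N, 123.0657°W:
  1: 7.9701 km
  2: 21.4736 km
  3: 31.0415 km
  → nearest: 1 (7.9701 km)

P→2; Q→3; R→1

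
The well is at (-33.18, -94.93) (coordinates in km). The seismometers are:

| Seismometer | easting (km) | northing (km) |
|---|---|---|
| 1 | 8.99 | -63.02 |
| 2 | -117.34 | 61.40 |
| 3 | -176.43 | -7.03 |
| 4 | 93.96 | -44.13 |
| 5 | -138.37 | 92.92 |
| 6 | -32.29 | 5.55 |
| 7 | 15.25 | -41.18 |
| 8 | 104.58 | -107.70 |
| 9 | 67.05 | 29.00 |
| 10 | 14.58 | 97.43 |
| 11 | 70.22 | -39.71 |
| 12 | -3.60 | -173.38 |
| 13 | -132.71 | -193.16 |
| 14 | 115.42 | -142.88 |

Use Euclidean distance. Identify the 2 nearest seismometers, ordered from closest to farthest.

Distances from (-33.18, -94.93):
1: 52.88 km
2: 177.54 km
3: 168.07 km
4: 136.91 km
5: 215.30 km
6: 100.48 km
7: 72.35 km
8: 138.35 km
9: 159.39 km
10: 198.20 km
11: 117.22 km
12: 83.84 km
13: 139.84 km
14: 156.14 km
Sorted: 1 (52.88 km) < 7 (72.35 km) < 12 (83.84 km) < 6 (100.48 km) < …

1, 7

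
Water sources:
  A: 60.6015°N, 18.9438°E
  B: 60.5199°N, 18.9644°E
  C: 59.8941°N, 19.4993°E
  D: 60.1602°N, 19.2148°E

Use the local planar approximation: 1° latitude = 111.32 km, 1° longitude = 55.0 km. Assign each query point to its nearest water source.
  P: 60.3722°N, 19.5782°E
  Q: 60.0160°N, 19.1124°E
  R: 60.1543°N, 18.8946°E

P at 60.3722°N, 19.5782°E:
  A: √((0.2293·111.32)² + (-0.6344·55.0)²) = √(651.560135 + 1217.451664) = 43.2321 km
  B: √((0.1477·111.32)² + (-0.6138·55.0)²) = √(270.338180 + 1139.670081) = 37.5501 km
  C: √((-0.4781·111.32)² + (-0.0789·55.0)²) = √(2832.591077 + 18.831260) = 53.3987 km
  D: √((-0.2120·111.32)² + (-0.3634·55.0)²) = √(556.952448 + 399.480169) = 30.9262 km
  → nearest: D (30.9262 km)
Q at 60.0160°N, 19.1124°E:
  A: √((0.5855·111.32)² + (-0.1686·55.0)²) = √(4248.153434 + 85.988529) = 65.8342 km
  B: √((0.5039·111.32)² + (-0.1480·55.0)²) = √(3146.553440 + 66.259600) = 56.6817 km
  C: √((-0.1219·111.32)² + (0.3869·55.0)²) = √(184.142403 + 452.817120) = 25.2381 km
  D: √((0.1442·111.32)² + (0.1024·55.0)²) = √(257.677748 + 31.719424) = 17.0117 km
  → nearest: D (17.0117 km)
R at 60.1543°N, 18.8946°E:
  A: √((0.4472·111.32)² + (0.0492·55.0)²) = √(2478.277792 + 7.322436) = 49.8558 km
  B: √((0.3656·111.32)² + (0.0698·55.0)²) = √(1656.375391 + 14.737921) = 40.8793 km
  C: √((-0.2602·111.32)² + (0.6047·55.0)²) = √(838.998105 + 1106.127822) = 44.1036 km
  D: √((0.0059·111.32)² + (0.3202·55.0)²) = √(0.431370 + 310.147321) = 17.6232 km
  → nearest: D (17.6232 km)

P→D; Q→D; R→D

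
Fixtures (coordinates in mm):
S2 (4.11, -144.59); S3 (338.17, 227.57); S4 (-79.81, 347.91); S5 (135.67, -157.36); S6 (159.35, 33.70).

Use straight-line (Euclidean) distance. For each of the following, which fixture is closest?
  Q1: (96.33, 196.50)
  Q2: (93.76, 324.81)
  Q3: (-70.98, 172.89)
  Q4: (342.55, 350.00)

Q1 at (96.33, 196.50):
  S2: √((-92.22)² + (-341.09)²) = √(8504.5284 + 116342.3881) = 353.34 mm
  S3: √((241.84)² + (31.07)²) = √(58486.5856 + 965.3449) = 243.83 mm
  S4: √((-176.14)² + (151.41)²) = √(31025.2996 + 22924.9881) = 232.27 mm
  S5: √((39.34)² + (-353.86)²) = √(1547.6356 + 125216.8996) = 356.04 mm
  S6: √((63.02)² + (-162.80)²) = √(3971.5204 + 26503.8400) = 174.57 mm
  → nearest: S6 (174.57 mm)
Q2 at (93.76, 324.81):
  S2: √((-89.65)² + (-469.40)²) = √(8037.1225 + 220336.3600) = 477.88 mm
  S3: √((244.41)² + (-97.24)²) = √(59736.2481 + 9455.6176) = 263.04 mm
  S4: √((-173.57)² + (23.10)²) = √(30126.5449 + 533.6100) = 175.10 mm
  S5: √((41.91)² + (-482.17)²) = √(1756.4481 + 232487.9089) = 483.99 mm
  S6: √((65.59)² + (-291.11)²) = √(4302.0481 + 84745.0321) = 298.41 mm
  → nearest: S4 (175.10 mm)
Q3 at (-70.98, 172.89):
  S2: √((75.09)² + (-317.48)²) = √(5638.5081 + 100793.5504) = 326.24 mm
  S3: √((409.15)² + (54.68)²) = √(167403.7225 + 2989.9024) = 412.79 mm
  S4: √((-8.83)² + (175.02)²) = √(77.9689 + 30632.0004) = 175.24 mm
  S5: √((206.65)² + (-330.25)²) = √(42704.2225 + 109065.0625) = 389.58 mm
  S6: √((230.33)² + (-139.19)²) = √(53051.9089 + 19373.8561) = 269.12 mm
  → nearest: S4 (175.24 mm)
Q4 at (342.55, 350.00):
  S2: √((-338.44)² + (-494.59)²) = √(114541.6336 + 244619.2681) = 599.30 mm
  S3: √((-4.38)² + (-122.43)²) = √(19.1844 + 14989.1049) = 122.51 mm
  S4: √((-422.36)² + (-2.09)²) = √(178387.9696 + 4.3681) = 422.37 mm
  S5: √((-206.88)² + (-507.36)²) = √(42799.3344 + 257414.1696) = 547.92 mm
  S6: √((-183.20)² + (-316.30)²) = √(33562.2400 + 100045.6900) = 365.52 mm
  → nearest: S3 (122.51 mm)

Q1→S6; Q2→S4; Q3→S4; Q4→S3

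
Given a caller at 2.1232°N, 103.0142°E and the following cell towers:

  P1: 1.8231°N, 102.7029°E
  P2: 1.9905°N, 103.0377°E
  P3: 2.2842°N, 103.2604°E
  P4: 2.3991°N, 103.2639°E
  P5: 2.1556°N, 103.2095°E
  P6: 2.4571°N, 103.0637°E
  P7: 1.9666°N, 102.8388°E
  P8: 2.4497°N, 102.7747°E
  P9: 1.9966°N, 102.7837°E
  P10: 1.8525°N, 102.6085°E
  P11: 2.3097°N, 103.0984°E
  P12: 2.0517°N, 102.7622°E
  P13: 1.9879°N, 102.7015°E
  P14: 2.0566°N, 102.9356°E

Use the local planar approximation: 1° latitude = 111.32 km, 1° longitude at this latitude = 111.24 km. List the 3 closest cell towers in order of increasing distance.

P14, P2, P5

Distances from 2.1232°N, 103.0142°E:
P1: √((-0.3001·111.32)² + (-0.3113·111.24)²) = √(1116.036468 + 1199.168472) = 48.1166 km
P2: √((-0.1327·111.32)² + (0.0235·111.24)²) = √(218.216829 + 6.833728) = 15.0017 km
P3: √((0.1610·111.32)² + (0.2462·111.24)²) = √(321.216723 + 750.063544) = 32.7304 km
P4: √((0.2759·111.32)² + (0.2497·111.24)²) = √(943.299917 + 771.541063) = 41.4106 km
P5: √((0.0324·111.32)² + (0.1953·111.24)²) = √(13.008775 + 471.983098) = 22.0225 km
P6: √((0.3339·111.32)² + (0.0495·111.24)²) = √(1381.590166 + 30.320221) = 37.5754 km
P7: √((-0.1566·111.32)² + (-0.1754·111.24)²) = √(303.899448 + 380.698476) = 26.1648 km
P8: √((0.3265·111.32)² + (-0.2395·111.24)²) = √(1321.030262 + 709.795098) = 45.0647 km
P9: √((-0.1266·111.32)² + (-0.2305·111.24)²) = √(198.615806 + 657.451650) = 29.2586 km
P10: √((-0.2707·111.32)² + (-0.4057·111.24)²) = √(908.077483 + 2036.723038) = 54.2660 km
P11: √((0.1865·111.32)² + (0.0842·111.24)²) = √(431.026595 + 87.729599) = 22.7762 km
P12: √((-0.0715·111.32)² + (-0.2520·111.24)²) = √(63.351730 + 785.819935) = 29.1406 km
P13: √((-0.1353·111.32)² + (-0.3127·111.24)²) = √(226.851674 + 1209.978693) = 37.9055 km
P14: √((-0.0666·111.32)² + (-0.0786·111.24)²) = √(54.966091 + 76.448163) = 11.4636 km
Sorted: P14 (11.4636 km) < P2 (15.0017 km) < P5 (22.0225 km) < P11 (22.7762 km) < P7 (26.1648 km) < …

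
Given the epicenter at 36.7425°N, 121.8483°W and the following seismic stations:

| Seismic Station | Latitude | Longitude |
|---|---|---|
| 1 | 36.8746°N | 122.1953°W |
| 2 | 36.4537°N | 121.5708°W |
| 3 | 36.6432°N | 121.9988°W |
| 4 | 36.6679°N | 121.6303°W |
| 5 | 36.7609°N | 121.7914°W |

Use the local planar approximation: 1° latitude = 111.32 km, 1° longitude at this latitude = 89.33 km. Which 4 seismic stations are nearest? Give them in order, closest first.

5, 3, 4, 1

Distances from 36.7425°N, 121.8483°W:
1: √((0.1321·111.32)² + (-0.3470·89.33)²) = √(216.247966 + 960.845626) = 34.3088 km
2: √((-0.2888·111.32)² + (0.2775·89.33)²) = √(1033.572089 + 614.498239) = 40.5964 km
3: √((-0.0993·111.32)² + (-0.1505·89.33)²) = √(122.192596 + 180.745573) = 17.4051 km
4: √((-0.0746·111.32)² + (0.2180·89.33)²) = √(68.964255 + 379.234339) = 21.1707 km
5: √((0.0184·111.32)² + (0.0569·89.33)²) = √(4.195484 + 25.835639) = 5.4801 km
Sorted: 5 (5.4801 km) < 3 (17.4051 km) < 4 (21.1707 km) < 1 (34.3088 km) < 2 (40.5964 km)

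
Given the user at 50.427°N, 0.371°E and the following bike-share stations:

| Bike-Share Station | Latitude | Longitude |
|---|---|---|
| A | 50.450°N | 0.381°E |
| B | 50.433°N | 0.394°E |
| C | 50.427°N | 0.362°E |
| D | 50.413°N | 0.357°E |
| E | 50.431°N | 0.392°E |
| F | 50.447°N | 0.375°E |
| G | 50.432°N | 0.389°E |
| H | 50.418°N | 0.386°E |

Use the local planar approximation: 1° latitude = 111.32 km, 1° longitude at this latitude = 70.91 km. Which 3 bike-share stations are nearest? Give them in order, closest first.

Distances from 50.427°N, 0.371°E:
A: √((0.023·111.32)² + (0.010·70.91)²) = √(6.55544 + 0.50282) = 2.657 km
B: √((0.006·111.32)² + (0.023·70.91)²) = √(0.44612 + 2.65993) = 1.762 km
C: √((0.000·111.32)² + (-0.009·70.91)²) = √(0.00000 + 0.40729) = 0.638 km
D: √((-0.014·111.32)² + (-0.014·70.91)²) = √(2.42886 + 0.98553) = 1.848 km
E: √((0.004·111.32)² + (0.021·70.91)²) = √(0.19827 + 2.21745) = 1.554 km
F: √((0.020·111.32)² + (0.004·70.91)²) = √(4.95686 + 0.08045) = 2.244 km
G: √((0.005·111.32)² + (0.018·70.91)²) = √(0.30980 + 1.62915) = 1.392 km
H: √((-0.009·111.32)² + (0.015·70.91)²) = √(1.00376 + 1.13135) = 1.461 km
Sorted: C (0.638 km) < G (1.392 km) < H (1.461 km) < E (1.554 km) < B (1.762 km) < …

C, G, H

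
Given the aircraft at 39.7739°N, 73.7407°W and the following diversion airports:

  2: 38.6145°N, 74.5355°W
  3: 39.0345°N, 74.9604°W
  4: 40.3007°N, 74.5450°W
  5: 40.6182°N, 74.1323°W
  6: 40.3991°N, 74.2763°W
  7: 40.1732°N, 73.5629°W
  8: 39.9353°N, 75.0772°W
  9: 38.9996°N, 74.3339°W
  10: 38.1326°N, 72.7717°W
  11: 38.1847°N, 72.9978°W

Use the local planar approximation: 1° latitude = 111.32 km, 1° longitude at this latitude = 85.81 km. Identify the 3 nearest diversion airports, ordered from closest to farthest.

Distances from 39.7739°N, 73.7407°W:
2: √((-1.1594·111.32)² + (-0.7948·85.81)²) = √(16657.621412 + 4651.483886) = 145.9764 km
3: √((-0.7394·111.32)² + (-1.2197·85.81)²) = √(6774.937417 + 10954.229905) = 133.1509 km
4: √((0.5268·111.32)² + (-0.8043·85.81)²) = √(3439.045549 + 4763.343942) = 90.5670 km
5: √((0.8443·111.32)² + (-0.3916·85.81)²) = √(8833.645645 + 1129.174781) = 99.8139 km
6: √((0.6252·111.32)² + (-0.5356·85.81)²) = √(4843.779156 + 2112.306525) = 83.4032 km
7: √((0.3993·111.32)² + (0.1778·85.81)²) = √(1975.809256 + 232.776598) = 46.9956 km
8: √((0.1614·111.32)² + (-1.3365·85.81)²) = √(322.814814 + 13152.664134) = 116.0839 km
9: √((-0.7743·111.32)² + (-0.5932·85.81)²) = √(7429.591127 + 2591.063692) = 100.1032 km
10: √((-1.6413·111.32)² + (0.9690·85.81)²) = √(33382.767237 + 6913.904207) = 200.7403 km
11: √((-1.5892·111.32)² + (0.7429·85.81)²) = √(31297.057522 + 4063.839251) = 188.0449 km
Sorted: 7 (46.9956 km) < 6 (83.4032 km) < 4 (90.5670 km) < 5 (99.8139 km) < 9 (100.1032 km) < …

7, 6, 4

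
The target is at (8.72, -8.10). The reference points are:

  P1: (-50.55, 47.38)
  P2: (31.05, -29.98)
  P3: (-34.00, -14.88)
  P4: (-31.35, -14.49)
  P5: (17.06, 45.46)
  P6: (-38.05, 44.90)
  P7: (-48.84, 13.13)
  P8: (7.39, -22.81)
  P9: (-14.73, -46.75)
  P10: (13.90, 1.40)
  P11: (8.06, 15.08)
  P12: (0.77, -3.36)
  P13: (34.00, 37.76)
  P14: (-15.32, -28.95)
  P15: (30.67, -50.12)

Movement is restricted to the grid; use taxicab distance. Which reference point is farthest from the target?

P1

Distances from (8.72, -8.10):
P1: 114.75
P2: 44.21
P3: 49.50
P4: 46.46
P5: 61.90
P6: 99.77
P7: 78.79
P8: 16.04
P9: 62.10
P10: 14.68
P11: 23.84
P12: 12.69
P13: 71.14
P14: 44.89
P15: 63.97
Maximum: P1 at 114.75.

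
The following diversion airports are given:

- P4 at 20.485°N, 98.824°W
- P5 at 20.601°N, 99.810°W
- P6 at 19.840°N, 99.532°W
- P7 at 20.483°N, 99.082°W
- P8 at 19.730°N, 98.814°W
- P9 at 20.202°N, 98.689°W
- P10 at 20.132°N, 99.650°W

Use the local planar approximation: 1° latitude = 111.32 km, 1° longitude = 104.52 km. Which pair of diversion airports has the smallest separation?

P4 and P7

Pairwise distances:
P4–P5: √((0.116·111.32)² + (-0.986·104.52)²) = √(166.74867 + 10620.68754) = 103.863 km
P4–P6: √((-0.645·111.32)² + (-0.708·104.52)²) = √(5155.44104 + 5476.02368) = 103.109 km
P4–P7: √((-0.002·111.32)² + (-0.258·104.52)²) = √(0.04957 + 727.17379) = 26.967 km
P4–P8: √((-0.755·111.32)² + (0.010·104.52)²) = √(7063.83097 + 1.09244) = 84.053 km
P4–P9: √((-0.283·111.32)² + (0.135·104.52)²) = √(992.47429 + 199.09774) = 34.519 km
P4–P10: √((-0.353·111.32)² + (-0.826·104.52)²) = √(1544.17247 + 7453.47668) = 94.856 km
P5–P6: √((-0.761·111.32)² + (0.278·104.52)²) = √(7176.54990 + 844.28368) = 89.559 km
P5–P7: √((-0.118·111.32)² + (0.728·104.52)²) = √(172.54819 + 5789.77332) = 77.216 km
P5–P8: √((-0.871·111.32)² + (0.996·104.52)²) = √(9401.18730 + 10837.20975) = 142.262 km
P5–P9: √((-0.399·111.32)² + (1.121·104.52)²) = √(1972.84146 + 13728.08714) = 125.303 km
P5–P10: √((-0.469·111.32)² + (0.160·104.52)²) = √(2725.78803 + 279.66542) = 54.822 km
P6–P7: √((0.643·111.32)² + (0.450·104.52)²) = √(5123.51888 + 2212.19716) = 85.649 km
P6–P8: √((-0.110·111.32)² + (0.718·104.52)²) = √(149.94492 + 5631.80606) = 76.038 km
P6–P9: √((0.362·111.32)² + (0.843·104.52)²) = √(1623.91591 + 7763.43554) = 96.888 km
P6–P10: √((0.292·111.32)² + (-0.118·104.52)²) = √(1056.60363 + 152.11177) = 34.767 km
P7–P8: √((-0.753·111.32)² + (0.268·104.52)²) = √(7026.45627 + 784.63629) = 88.380 km
P7–P9: √((-0.281·111.32)² + (0.393·104.52)²) = √(978.49596 + 1687.26735) = 51.631 km
P7–P10: √((-0.351·111.32)² + (-0.568·104.52)²) = √(1526.72434 + 3524.48343) = 71.072 km
P8–P9: √((0.472·111.32)² + (0.125·104.52)²) = √(2760.77105 + 170.69422) = 54.143 km
P8–P10: √((0.402·111.32)² + (-0.836·104.52)²) = √(2002.61978 + 7635.04071) = 98.172 km
P9–P10: √((-0.070·111.32)² + (-0.961·104.52)²) = √(60.72150 + 10088.94089) = 100.746 km
Closest pair: P4–P7 at 26.967 km.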